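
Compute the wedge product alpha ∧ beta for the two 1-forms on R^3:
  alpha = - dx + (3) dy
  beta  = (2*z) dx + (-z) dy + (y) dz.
alpha ∧ beta = (-5*z) dx ∧ dy + (-y) dx ∧ dz + (3*y) dy ∧ dz

Distribute the wedge, using dx_i ∧ dx_j = -dx_j ∧ dx_i and dx_i ∧ dx_i = 0. For each pair (i, j) with i < j, the coefficient of dx_i ∧ dx_j in alpha ∧ beta is (alpha_i * beta_j - alpha_j * beta_i). Collecting: alpha ∧ beta = (-5*z) dx ∧ dy + (-y) dx ∧ dz + (3*y) dy ∧ dz.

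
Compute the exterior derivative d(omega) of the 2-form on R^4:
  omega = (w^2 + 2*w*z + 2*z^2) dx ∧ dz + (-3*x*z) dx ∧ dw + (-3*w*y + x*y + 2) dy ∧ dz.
d(omega) = (2*w + 3*x + 2*z) dx ∧ dz ∧ dw + (y) dx ∧ dy ∧ dz + (-3*y) dy ∧ dz ∧ dw

For a 2-form omega = sum_{i<j} g_{ij} dx_i ∧ dx_j, the exterior derivative is
  d(omega) = sum_{i<j} d(g_{ij}) ∧ dx_i ∧ dx_j = sum_{i<j, k} (∂g_{ij}/∂x_k) dx_k ∧ dx_i ∧ dx_j.
Expand each term, using dx_k ∧ dx_i ∧ dx_j = sgn(permutation) dx_{(a)} ∧ dx_{(b)} ∧ dx_{(c)} with (a < b < c) sorted:
  d(w^2 + 2*w*z + 2*z^2) includes (∂/∂w)(w^2 + 2*w*z + 2*z^2) dw = (2*w + 2*z) dw, which multiplied by dx ∧ dz gives (2*w + 2*z) dx ∧ dz ∧ dw
  d(-3*x*z) includes (∂/∂z)(-3*x*z) dz = (-3*x) dz, which multiplied by dx ∧ dw gives (3*x) dx ∧ dz ∧ dw
  d(-3*w*y + x*y + 2) includes (∂/∂x)(-3*w*y + x*y + 2) dx = (y) dx, which multiplied by dy ∧ dz gives (y) dx ∧ dy ∧ dz
  d(-3*w*y + x*y + 2) includes (∂/∂w)(-3*w*y + x*y + 2) dw = (-3*y) dw, which multiplied by dy ∧ dz gives (-3*y) dy ∧ dz ∧ dw
Collecting like 3-forms: d(omega) = (2*w + 3*x + 2*z) dx ∧ dz ∧ dw + (y) dx ∧ dy ∧ dz + (-3*y) dy ∧ dz ∧ dw.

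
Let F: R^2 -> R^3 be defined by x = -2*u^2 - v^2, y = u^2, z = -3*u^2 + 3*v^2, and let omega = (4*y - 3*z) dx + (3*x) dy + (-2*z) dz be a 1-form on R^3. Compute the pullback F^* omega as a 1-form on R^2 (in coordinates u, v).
F^* omega = (-100*u^3 + 66*u*v^2) du + (10*u^2*v - 18*v^3) dv

Using F^*(f dg) = (f ∘ F) d(g ∘ F), substitute each coordinate x_i by F_i(u, v) in f_i, and replace dx_i by d F_i = (∂F_i/∂u) du + (∂F_i/∂v) dv.
  For the x component: f_1(F) = 13*u^2 - 9*v^2; d F_1 = (-4*u) du + (-2*v) dv
  For the y component: f_2(F) = -6*u^2 - 3*v^2; d F_2 = (2*u) du + (0) dv
  For the z component: f_3(F) = 6*u^2 - 6*v^2; d F_3 = (-6*u) du + (6*v) dv
Combining and collecting du, dv coefficients:
  coeff of du: -100*u^3 + 66*u*v^2
  coeff of dv: 10*u^2*v - 18*v^3
F^* omega = (-100*u^3 + 66*u*v^2) du + (10*u^2*v - 18*v^3) dv.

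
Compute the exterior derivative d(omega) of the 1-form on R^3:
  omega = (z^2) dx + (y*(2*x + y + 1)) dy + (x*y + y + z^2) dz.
d(omega) = (2*y) dx ∧ dy + (y - 2*z) dx ∧ dz + (x + 1) dy ∧ dz

For a 1-form omega = sum_i f_i dx_i, the exterior derivative is
  d(omega) = sum_{i < j} (∂f_j/∂x_i - ∂f_i/∂x_j) dx_i ∧ dx_j.
  coefficient of dx ∧ dy: ∂f_2/∂x - ∂f_1/∂y = ∂(y*(2*x + y + 1))/∂x - ∂(z^2)/∂y = 2*y
  coefficient of dx ∧ dz: ∂f_3/∂x - ∂f_1/∂z = ∂(x*y + y + z^2)/∂x - ∂(z^2)/∂z = y - 2*z
  coefficient of dy ∧ dz: ∂f_3/∂y - ∂f_2/∂z = ∂(x*y + y + z^2)/∂y - ∂(y*(2*x + y + 1))/∂z = x + 1
Assembling: d(omega) = (2*y) dx ∧ dy + (y - 2*z) dx ∧ dz + (x + 1) dy ∧ dz.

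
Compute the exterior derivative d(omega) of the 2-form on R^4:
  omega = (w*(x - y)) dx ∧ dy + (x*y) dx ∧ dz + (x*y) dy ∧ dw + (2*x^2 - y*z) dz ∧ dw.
d(omega) = (x) dx ∧ dy ∧ dw + (-x) dx ∧ dy ∧ dz + (4*x) dx ∧ dz ∧ dw + (-z) dy ∧ dz ∧ dw

For a 2-form omega = sum_{i<j} g_{ij} dx_i ∧ dx_j, the exterior derivative is
  d(omega) = sum_{i<j} d(g_{ij}) ∧ dx_i ∧ dx_j = sum_{i<j, k} (∂g_{ij}/∂x_k) dx_k ∧ dx_i ∧ dx_j.
Expand each term, using dx_k ∧ dx_i ∧ dx_j = sgn(permutation) dx_{(a)} ∧ dx_{(b)} ∧ dx_{(c)} with (a < b < c) sorted:
  d(w*(x - y)) includes (∂/∂w)(w*(x - y)) dw = (x - y) dw, which multiplied by dx ∧ dy gives (x - y) dx ∧ dy ∧ dw
  d(x*y) includes (∂/∂y)(x*y) dy = (x) dy, which multiplied by dx ∧ dz gives (-x) dx ∧ dy ∧ dz
  d(x*y) includes (∂/∂x)(x*y) dx = (y) dx, which multiplied by dy ∧ dw gives (y) dx ∧ dy ∧ dw
  d(2*x^2 - y*z) includes (∂/∂x)(2*x^2 - y*z) dx = (4*x) dx, which multiplied by dz ∧ dw gives (4*x) dx ∧ dz ∧ dw
  d(2*x^2 - y*z) includes (∂/∂y)(2*x^2 - y*z) dy = (-z) dy, which multiplied by dz ∧ dw gives (-z) dy ∧ dz ∧ dw
Collecting like 3-forms: d(omega) = (x) dx ∧ dy ∧ dw + (-x) dx ∧ dy ∧ dz + (4*x) dx ∧ dz ∧ dw + (-z) dy ∧ dz ∧ dw.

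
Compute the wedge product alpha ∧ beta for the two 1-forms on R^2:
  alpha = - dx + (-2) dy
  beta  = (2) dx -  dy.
alpha ∧ beta = (5) dx ∧ dy

Distribute the wedge, using dx_i ∧ dx_j = -dx_j ∧ dx_i and dx_i ∧ dx_i = 0. For each pair (i, j) with i < j, the coefficient of dx_i ∧ dx_j in alpha ∧ beta is (alpha_i * beta_j - alpha_j * beta_i). Collecting: alpha ∧ beta = (5) dx ∧ dy.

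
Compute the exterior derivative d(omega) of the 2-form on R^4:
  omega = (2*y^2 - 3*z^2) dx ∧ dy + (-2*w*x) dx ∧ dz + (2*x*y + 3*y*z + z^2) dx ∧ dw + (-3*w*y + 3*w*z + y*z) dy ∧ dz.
d(omega) = (-6*z) dx ∧ dy ∧ dz + (-2*x - 3*y - 2*z) dx ∧ dz ∧ dw + (-2*x - 3*z) dx ∧ dy ∧ dw + (-3*y + 3*z) dy ∧ dz ∧ dw

For a 2-form omega = sum_{i<j} g_{ij} dx_i ∧ dx_j, the exterior derivative is
  d(omega) = sum_{i<j} d(g_{ij}) ∧ dx_i ∧ dx_j = sum_{i<j, k} (∂g_{ij}/∂x_k) dx_k ∧ dx_i ∧ dx_j.
Expand each term, using dx_k ∧ dx_i ∧ dx_j = sgn(permutation) dx_{(a)} ∧ dx_{(b)} ∧ dx_{(c)} with (a < b < c) sorted:
  d(2*y^2 - 3*z^2) includes (∂/∂z)(2*y^2 - 3*z^2) dz = (-6*z) dz, which multiplied by dx ∧ dy gives (-6*z) dx ∧ dy ∧ dz
  d(-2*w*x) includes (∂/∂w)(-2*w*x) dw = (-2*x) dw, which multiplied by dx ∧ dz gives (-2*x) dx ∧ dz ∧ dw
  d(2*x*y + 3*y*z + z^2) includes (∂/∂y)(2*x*y + 3*y*z + z^2) dy = (2*x + 3*z) dy, which multiplied by dx ∧ dw gives (-2*x - 3*z) dx ∧ dy ∧ dw
  d(2*x*y + 3*y*z + z^2) includes (∂/∂z)(2*x*y + 3*y*z + z^2) dz = (3*y + 2*z) dz, which multiplied by dx ∧ dw gives (-3*y - 2*z) dx ∧ dz ∧ dw
  d(-3*w*y + 3*w*z + y*z) includes (∂/∂w)(-3*w*y + 3*w*z + y*z) dw = (-3*y + 3*z) dw, which multiplied by dy ∧ dz gives (-3*y + 3*z) dy ∧ dz ∧ dw
Collecting like 3-forms: d(omega) = (-6*z) dx ∧ dy ∧ dz + (-2*x - 3*y - 2*z) dx ∧ dz ∧ dw + (-2*x - 3*z) dx ∧ dy ∧ dw + (-3*y + 3*z) dy ∧ dz ∧ dw.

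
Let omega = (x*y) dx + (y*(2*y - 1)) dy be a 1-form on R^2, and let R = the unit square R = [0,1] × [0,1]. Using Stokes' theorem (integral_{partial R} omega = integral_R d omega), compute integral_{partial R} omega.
integral_(partial R) omega = -1/2

Stokes: integral_partial_R omega = integral_R d omega with d omega = (∂Q/∂x - ∂P/∂y) dx ∧ dy.
  ∂Q/∂x = 0
  ∂P/∂y = x
  integrand = ∂Q/∂x - ∂P/∂y = -x.
Integrating over R: integral_0^1 integral_0^1 (-x) dx dy = -1/2.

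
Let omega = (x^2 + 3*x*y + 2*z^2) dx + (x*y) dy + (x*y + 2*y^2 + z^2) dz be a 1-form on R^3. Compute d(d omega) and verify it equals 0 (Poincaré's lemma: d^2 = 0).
d(d omega) = 0

Step 1: d omega = sum_{i<j} (∂f_j/∂x_i - ∂f_i/∂x_j) dx_i ∧ dx_j:
  coeff of dx ∧ dy: -3*x + y
  coeff of dx ∧ dz: y - 4*z
  coeff of dy ∧ dz: x + 4*y
Step 2: Apply d again to each 2-form coefficient. The only possible 3-form in R^3 is dx ∧ dy ∧ dz, with coefficient
  ∂(coeff of dy∧dz)/∂x - ∂(coeff of dx∧dz)/∂y + ∂(coeff of dx∧dy)/∂z
  = ∂/∂x (x + 4*y) - ∂/∂y (y - 4*z) + ∂/∂z (-3*x + y).
Each of these terms simplifies to sums of mixed partials that cancel in pairs. The result is 0 (by equality of mixed partials for smooth functions — Schwarz / Clairaut).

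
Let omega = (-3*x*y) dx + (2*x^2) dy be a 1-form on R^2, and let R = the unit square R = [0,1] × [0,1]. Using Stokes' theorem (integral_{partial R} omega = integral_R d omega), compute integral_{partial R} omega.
integral_(partial R) omega = 7/2

Stokes: integral_partial_R omega = integral_R d omega with d omega = (∂Q/∂x - ∂P/∂y) dx ∧ dy.
  ∂Q/∂x = 4*x
  ∂P/∂y = -3*x
  integrand = ∂Q/∂x - ∂P/∂y = 7*x.
Integrating over R: integral_0^1 integral_0^1 (7*x) dx dy = 7/2.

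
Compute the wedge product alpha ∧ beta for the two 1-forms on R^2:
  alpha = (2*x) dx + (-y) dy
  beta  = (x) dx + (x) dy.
alpha ∧ beta = (x*(2*x + y)) dx ∧ dy

Distribute the wedge, using dx_i ∧ dx_j = -dx_j ∧ dx_i and dx_i ∧ dx_i = 0. For each pair (i, j) with i < j, the coefficient of dx_i ∧ dx_j in alpha ∧ beta is (alpha_i * beta_j - alpha_j * beta_i). Collecting: alpha ∧ beta = (x*(2*x + y)) dx ∧ dy.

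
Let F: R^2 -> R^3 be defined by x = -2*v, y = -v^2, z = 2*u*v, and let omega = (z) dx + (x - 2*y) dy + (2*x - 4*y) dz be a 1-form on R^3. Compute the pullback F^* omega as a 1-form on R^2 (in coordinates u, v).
F^* omega = (8*v^2*(v - 1)) du + (4*v*(2*u*v - 3*u - v^2 + v)) dv

Using F^*(f dg) = (f ∘ F) d(g ∘ F), substitute each coordinate x_i by F_i(u, v) in f_i, and replace dx_i by d F_i = (∂F_i/∂u) du + (∂F_i/∂v) dv.
  For the x component: f_1(F) = 2*u*v; d F_1 = (0) du + (-2) dv
  For the y component: f_2(F) = 2*v*(v - 1); d F_2 = (0) du + (-2*v) dv
  For the z component: f_3(F) = 4*v*(v - 1); d F_3 = (2*v) du + (2*u) dv
Combining and collecting du, dv coefficients:
  coeff of du: 8*v^2*(v - 1)
  coeff of dv: 4*v*(2*u*v - 3*u - v^2 + v)
F^* omega = (8*v^2*(v - 1)) du + (4*v*(2*u*v - 3*u - v^2 + v)) dv.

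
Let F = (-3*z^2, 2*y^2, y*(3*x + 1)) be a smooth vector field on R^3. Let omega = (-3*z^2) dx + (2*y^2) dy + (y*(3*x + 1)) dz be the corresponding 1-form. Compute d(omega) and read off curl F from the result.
d(omega) = (3*x + 1) dy ∧ dz + (-3*y - 6*z) dz ∧ dx + (0) dx ∧ dy; curl F = (3*x + 1, -3*y - 6*z, 0)

d omega = sum_{i<j} (∂f_j/∂x_i - ∂f_i/∂x_j) dx_i ∧ dx_j. Under the identification (dy ∧ dz, dz ∧ dx, dx ∧ dy) ↔ (e_x, e_y, e_z), the coefficients are exactly the components of curl F. Compute:
  ∂R/∂y - ∂Q/∂z = (3*x + 1) - (0) = 3*x + 1
  ∂P/∂z - ∂R/∂x = (-6*z) - (3*y) = -3*y - 6*z
  ∂Q/∂x - ∂P/∂y = (0) - (0) = 0.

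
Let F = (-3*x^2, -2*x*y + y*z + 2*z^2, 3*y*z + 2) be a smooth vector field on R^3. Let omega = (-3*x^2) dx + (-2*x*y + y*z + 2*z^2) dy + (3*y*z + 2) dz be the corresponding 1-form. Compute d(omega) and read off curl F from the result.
d(omega) = (-y - z) dy ∧ dz + (0) dz ∧ dx + (-2*y) dx ∧ dy; curl F = (-y - z, 0, -2*y)

d omega = sum_{i<j} (∂f_j/∂x_i - ∂f_i/∂x_j) dx_i ∧ dx_j. Under the identification (dy ∧ dz, dz ∧ dx, dx ∧ dy) ↔ (e_x, e_y, e_z), the coefficients are exactly the components of curl F. Compute:
  ∂R/∂y - ∂Q/∂z = (3*z) - (y + 4*z) = -y - z
  ∂P/∂z - ∂R/∂x = (0) - (0) = 0
  ∂Q/∂x - ∂P/∂y = (-2*y) - (0) = -2*y.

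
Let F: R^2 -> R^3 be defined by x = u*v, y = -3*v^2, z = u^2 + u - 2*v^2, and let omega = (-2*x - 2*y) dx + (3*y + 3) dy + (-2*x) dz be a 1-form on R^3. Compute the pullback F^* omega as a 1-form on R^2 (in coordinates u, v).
F^* omega = (2*v*(-2*u^2 - u*v - u + 3*v^2)) du + (2*v*(-u^2 + 7*u*v + 27*v^2 - 9)) dv

Using F^*(f dg) = (f ∘ F) d(g ∘ F), substitute each coordinate x_i by F_i(u, v) in f_i, and replace dx_i by d F_i = (∂F_i/∂u) du + (∂F_i/∂v) dv.
  For the x component: f_1(F) = 2*v*(-u + 3*v); d F_1 = (v) du + (u) dv
  For the y component: f_2(F) = 3 - 9*v^2; d F_2 = (0) du + (-6*v) dv
  For the z component: f_3(F) = -2*u*v; d F_3 = (2*u + 1) du + (-4*v) dv
Combining and collecting du, dv coefficients:
  coeff of du: 2*v*(-2*u^2 - u*v - u + 3*v^2)
  coeff of dv: 2*v*(-u^2 + 7*u*v + 27*v^2 - 9)
F^* omega = (2*v*(-2*u^2 - u*v - u + 3*v^2)) du + (2*v*(-u^2 + 7*u*v + 27*v^2 - 9)) dv.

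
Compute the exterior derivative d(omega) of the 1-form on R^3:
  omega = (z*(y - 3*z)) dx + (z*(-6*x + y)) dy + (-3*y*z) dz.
d(omega) = (-7*z) dx ∧ dy + (-y + 6*z) dx ∧ dz + (6*x - y - 3*z) dy ∧ dz

For a 1-form omega = sum_i f_i dx_i, the exterior derivative is
  d(omega) = sum_{i < j} (∂f_j/∂x_i - ∂f_i/∂x_j) dx_i ∧ dx_j.
  coefficient of dx ∧ dy: ∂f_2/∂x - ∂f_1/∂y = ∂(z*(-6*x + y))/∂x - ∂(z*(y - 3*z))/∂y = -7*z
  coefficient of dx ∧ dz: ∂f_3/∂x - ∂f_1/∂z = ∂(-3*y*z)/∂x - ∂(z*(y - 3*z))/∂z = -y + 6*z
  coefficient of dy ∧ dz: ∂f_3/∂y - ∂f_2/∂z = ∂(-3*y*z)/∂y - ∂(z*(-6*x + y))/∂z = 6*x - y - 3*z
Assembling: d(omega) = (-7*z) dx ∧ dy + (-y + 6*z) dx ∧ dz + (6*x - y - 3*z) dy ∧ dz.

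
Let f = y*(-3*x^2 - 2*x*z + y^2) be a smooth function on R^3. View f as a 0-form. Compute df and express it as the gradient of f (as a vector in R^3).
df = (2*y*(-3*x - z)) dx + (-3*x^2 - 2*x*z + 3*y^2) dy + (-2*x*y) dz; grad f = (2*y*(-3*x - z), -3*x^2 - 2*x*z + 3*y^2, -2*x*y)

For a 0-form f, d f = (∂f/∂x) dx + (∂f/∂y) dy + (∂f/∂z) dz. The components of the vector representation are exactly the entries of grad f in Cartesian coordinates:
  ∂f/∂x = 2*y*(-3*x - z)
  ∂f/∂y = -3*x^2 - 2*x*z + 3*y^2
  ∂f/∂z = -2*x*y.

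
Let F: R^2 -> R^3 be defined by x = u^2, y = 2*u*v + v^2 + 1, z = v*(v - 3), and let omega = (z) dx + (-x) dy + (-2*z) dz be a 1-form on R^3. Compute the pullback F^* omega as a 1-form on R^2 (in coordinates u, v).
F^* omega = (2*u*v*(-u + v - 3)) du + (-2*u^3 - 2*u^2*v - 4*v^3 + 18*v^2 - 18*v) dv

Using F^*(f dg) = (f ∘ F) d(g ∘ F), substitute each coordinate x_i by F_i(u, v) in f_i, and replace dx_i by d F_i = (∂F_i/∂u) du + (∂F_i/∂v) dv.
  For the x component: f_1(F) = v*(v - 3); d F_1 = (2*u) du + (0) dv
  For the y component: f_2(F) = -u^2; d F_2 = (2*v) du + (2*u + 2*v) dv
  For the z component: f_3(F) = 2*v*(3 - v); d F_3 = (0) du + (2*v - 3) dv
Combining and collecting du, dv coefficients:
  coeff of du: 2*u*v*(-u + v - 3)
  coeff of dv: -2*u^3 - 2*u^2*v - 4*v^3 + 18*v^2 - 18*v
F^* omega = (2*u*v*(-u + v - 3)) du + (-2*u^3 - 2*u^2*v - 4*v^3 + 18*v^2 - 18*v) dv.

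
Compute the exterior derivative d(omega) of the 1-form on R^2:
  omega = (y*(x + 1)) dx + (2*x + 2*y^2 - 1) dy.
d(omega) = (1 - x) dx ∧ dy

For a 1-form omega = sum_i f_i dx_i, the exterior derivative is
  d(omega) = sum_{i < j} (∂f_j/∂x_i - ∂f_i/∂x_j) dx_i ∧ dx_j.
  coefficient of dx ∧ dy: ∂f_2/∂x - ∂f_1/∂y = ∂(2*x + 2*y^2 - 1)/∂x - ∂(y*(x + 1))/∂y = 1 - x
Assembling: d(omega) = (1 - x) dx ∧ dy.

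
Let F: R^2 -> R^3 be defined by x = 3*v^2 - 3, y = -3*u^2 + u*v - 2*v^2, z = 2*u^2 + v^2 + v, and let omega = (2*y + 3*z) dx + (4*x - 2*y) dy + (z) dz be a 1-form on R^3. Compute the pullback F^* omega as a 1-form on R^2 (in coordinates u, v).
F^* omega = (-28*u^3 + 18*u^2*v - 94*u*v^2 + 4*u*v + 72*u + 16*v^3 - 12*v) du + (6*u^3 - 22*u^2*v + 2*u^2 + 36*u*v^2 - 12*u - 68*v^3 + 21*v^2 + 49*v) dv

Using F^*(f dg) = (f ∘ F) d(g ∘ F), substitute each coordinate x_i by F_i(u, v) in f_i, and replace dx_i by d F_i = (∂F_i/∂u) du + (∂F_i/∂v) dv.
  For the x component: f_1(F) = v*(2*u - v + 3); d F_1 = (0) du + (6*v) dv
  For the y component: f_2(F) = 6*u^2 - 2*u*v + 16*v^2 - 12; d F_2 = (-6*u + v) du + (u - 4*v) dv
  For the z component: f_3(F) = 2*u^2 + v^2 + v; d F_3 = (4*u) du + (2*v + 1) dv
Combining and collecting du, dv coefficients:
  coeff of du: -28*u^3 + 18*u^2*v - 94*u*v^2 + 4*u*v + 72*u + 16*v^3 - 12*v
  coeff of dv: 6*u^3 - 22*u^2*v + 2*u^2 + 36*u*v^2 - 12*u - 68*v^3 + 21*v^2 + 49*v
F^* omega = (-28*u^3 + 18*u^2*v - 94*u*v^2 + 4*u*v + 72*u + 16*v^3 - 12*v) du + (6*u^3 - 22*u^2*v + 2*u^2 + 36*u*v^2 - 12*u - 68*v^3 + 21*v^2 + 49*v) dv.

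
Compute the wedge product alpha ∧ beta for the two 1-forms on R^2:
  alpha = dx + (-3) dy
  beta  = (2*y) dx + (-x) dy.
alpha ∧ beta = (-x + 6*y) dx ∧ dy

Distribute the wedge, using dx_i ∧ dx_j = -dx_j ∧ dx_i and dx_i ∧ dx_i = 0. For each pair (i, j) with i < j, the coefficient of dx_i ∧ dx_j in alpha ∧ beta is (alpha_i * beta_j - alpha_j * beta_i). Collecting: alpha ∧ beta = (-x + 6*y) dx ∧ dy.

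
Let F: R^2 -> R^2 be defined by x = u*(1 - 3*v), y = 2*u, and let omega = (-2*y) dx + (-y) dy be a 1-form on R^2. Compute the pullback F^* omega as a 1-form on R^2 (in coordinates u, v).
F^* omega = (4*u*(3*v - 2)) du + (12*u^2) dv

Using F^*(f dg) = (f ∘ F) d(g ∘ F), substitute each coordinate x_i by F_i(u, v) in f_i, and replace dx_i by d F_i = (∂F_i/∂u) du + (∂F_i/∂v) dv.
  For the x component: f_1(F) = -4*u; d F_1 = (1 - 3*v) du + (-3*u) dv
  For the y component: f_2(F) = -2*u; d F_2 = (2) du + (0) dv
Combining and collecting du, dv coefficients:
  coeff of du: 4*u*(3*v - 2)
  coeff of dv: 12*u^2
F^* omega = (4*u*(3*v - 2)) du + (12*u^2) dv.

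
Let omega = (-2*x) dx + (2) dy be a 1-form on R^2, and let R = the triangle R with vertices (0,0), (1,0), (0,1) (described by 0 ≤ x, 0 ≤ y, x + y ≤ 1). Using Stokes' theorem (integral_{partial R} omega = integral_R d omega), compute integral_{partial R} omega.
integral_(partial R) omega = 0

Stokes: integral_partial_R omega = integral_R d omega with d omega = (∂Q/∂x - ∂P/∂y) dx ∧ dy.
  ∂Q/∂x = 0
  ∂P/∂y = 0
  integrand = ∂Q/∂x - ∂P/∂y = 0.
Integrating over R: integral_0^1 integral_0^{1-x} (0) dy dx = 0.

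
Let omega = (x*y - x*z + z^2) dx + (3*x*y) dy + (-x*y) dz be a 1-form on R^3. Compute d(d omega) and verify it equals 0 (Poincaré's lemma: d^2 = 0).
d(d omega) = 0

Step 1: d omega = sum_{i<j} (∂f_j/∂x_i - ∂f_i/∂x_j) dx_i ∧ dx_j:
  coeff of dx ∧ dy: -x + 3*y
  coeff of dx ∧ dz: x - y - 2*z
  coeff of dy ∧ dz: -x
Step 2: Apply d again to each 2-form coefficient. The only possible 3-form in R^3 is dx ∧ dy ∧ dz, with coefficient
  ∂(coeff of dy∧dz)/∂x - ∂(coeff of dx∧dz)/∂y + ∂(coeff of dx∧dy)/∂z
  = ∂/∂x (-x) - ∂/∂y (x - y - 2*z) + ∂/∂z (-x + 3*y).
Each of these terms simplifies to sums of mixed partials that cancel in pairs. The result is 0 (by equality of mixed partials for smooth functions — Schwarz / Clairaut).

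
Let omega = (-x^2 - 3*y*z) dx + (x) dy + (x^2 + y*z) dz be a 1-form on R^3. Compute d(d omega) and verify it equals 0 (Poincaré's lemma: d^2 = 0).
d(d omega) = 0

Step 1: d omega = sum_{i<j} (∂f_j/∂x_i - ∂f_i/∂x_j) dx_i ∧ dx_j:
  coeff of dx ∧ dy: 3*z + 1
  coeff of dx ∧ dz: 2*x + 3*y
  coeff of dy ∧ dz: z
Step 2: Apply d again to each 2-form coefficient. The only possible 3-form in R^3 is dx ∧ dy ∧ dz, with coefficient
  ∂(coeff of dy∧dz)/∂x - ∂(coeff of dx∧dz)/∂y + ∂(coeff of dx∧dy)/∂z
  = ∂/∂x (z) - ∂/∂y (2*x + 3*y) + ∂/∂z (3*z + 1).
Each of these terms simplifies to sums of mixed partials that cancel in pairs. The result is 0 (by equality of mixed partials for smooth functions — Schwarz / Clairaut).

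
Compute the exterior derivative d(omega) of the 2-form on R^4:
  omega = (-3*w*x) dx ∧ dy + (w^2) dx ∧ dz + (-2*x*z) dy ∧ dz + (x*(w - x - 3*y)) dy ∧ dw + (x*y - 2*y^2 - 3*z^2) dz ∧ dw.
d(omega) = (w - 5*x - 3*y) dx ∧ dy ∧ dw + (2*w + y) dx ∧ dz ∧ dw + (-2*z) dx ∧ dy ∧ dz + (x - 4*y) dy ∧ dz ∧ dw

For a 2-form omega = sum_{i<j} g_{ij} dx_i ∧ dx_j, the exterior derivative is
  d(omega) = sum_{i<j} d(g_{ij}) ∧ dx_i ∧ dx_j = sum_{i<j, k} (∂g_{ij}/∂x_k) dx_k ∧ dx_i ∧ dx_j.
Expand each term, using dx_k ∧ dx_i ∧ dx_j = sgn(permutation) dx_{(a)} ∧ dx_{(b)} ∧ dx_{(c)} with (a < b < c) sorted:
  d(-3*w*x) includes (∂/∂w)(-3*w*x) dw = (-3*x) dw, which multiplied by dx ∧ dy gives (-3*x) dx ∧ dy ∧ dw
  d(w^2) includes (∂/∂w)(w^2) dw = (2*w) dw, which multiplied by dx ∧ dz gives (2*w) dx ∧ dz ∧ dw
  d(-2*x*z) includes (∂/∂x)(-2*x*z) dx = (-2*z) dx, which multiplied by dy ∧ dz gives (-2*z) dx ∧ dy ∧ dz
  d(x*(w - x - 3*y)) includes (∂/∂x)(x*(w - x - 3*y)) dx = (w - 2*x - 3*y) dx, which multiplied by dy ∧ dw gives (w - 2*x - 3*y) dx ∧ dy ∧ dw
  d(x*y - 2*y^2 - 3*z^2) includes (∂/∂x)(x*y - 2*y^2 - 3*z^2) dx = (y) dx, which multiplied by dz ∧ dw gives (y) dx ∧ dz ∧ dw
  d(x*y - 2*y^2 - 3*z^2) includes (∂/∂y)(x*y - 2*y^2 - 3*z^2) dy = (x - 4*y) dy, which multiplied by dz ∧ dw gives (x - 4*y) dy ∧ dz ∧ dw
Collecting like 3-forms: d(omega) = (w - 5*x - 3*y) dx ∧ dy ∧ dw + (2*w + y) dx ∧ dz ∧ dw + (-2*z) dx ∧ dy ∧ dz + (x - 4*y) dy ∧ dz ∧ dw.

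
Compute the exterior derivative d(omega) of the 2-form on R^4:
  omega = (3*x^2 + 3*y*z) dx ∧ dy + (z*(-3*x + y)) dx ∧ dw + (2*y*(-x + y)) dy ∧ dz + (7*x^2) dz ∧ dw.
d(omega) = (y) dx ∧ dy ∧ dz + (-z) dx ∧ dy ∧ dw + (17*x - y) dx ∧ dz ∧ dw

For a 2-form omega = sum_{i<j} g_{ij} dx_i ∧ dx_j, the exterior derivative is
  d(omega) = sum_{i<j} d(g_{ij}) ∧ dx_i ∧ dx_j = sum_{i<j, k} (∂g_{ij}/∂x_k) dx_k ∧ dx_i ∧ dx_j.
Expand each term, using dx_k ∧ dx_i ∧ dx_j = sgn(permutation) dx_{(a)} ∧ dx_{(b)} ∧ dx_{(c)} with (a < b < c) sorted:
  d(3*x^2 + 3*y*z) includes (∂/∂z)(3*x^2 + 3*y*z) dz = (3*y) dz, which multiplied by dx ∧ dy gives (3*y) dx ∧ dy ∧ dz
  d(z*(-3*x + y)) includes (∂/∂y)(z*(-3*x + y)) dy = (z) dy, which multiplied by dx ∧ dw gives (-z) dx ∧ dy ∧ dw
  d(z*(-3*x + y)) includes (∂/∂z)(z*(-3*x + y)) dz = (-3*x + y) dz, which multiplied by dx ∧ dw gives (3*x - y) dx ∧ dz ∧ dw
  d(2*y*(-x + y)) includes (∂/∂x)(2*y*(-x + y)) dx = (-2*y) dx, which multiplied by dy ∧ dz gives (-2*y) dx ∧ dy ∧ dz
  d(7*x^2) includes (∂/∂x)(7*x^2) dx = (14*x) dx, which multiplied by dz ∧ dw gives (14*x) dx ∧ dz ∧ dw
Collecting like 3-forms: d(omega) = (y) dx ∧ dy ∧ dz + (-z) dx ∧ dy ∧ dw + (17*x - y) dx ∧ dz ∧ dw.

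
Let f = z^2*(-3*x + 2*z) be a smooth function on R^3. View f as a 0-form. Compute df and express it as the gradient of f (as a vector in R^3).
df = (-3*z^2) dx + (0) dy + (6*z*(-x + z)) dz; grad f = (-3*z^2, 0, 6*z*(-x + z))

For a 0-form f, d f = (∂f/∂x) dx + (∂f/∂y) dy + (∂f/∂z) dz. The components of the vector representation are exactly the entries of grad f in Cartesian coordinates:
  ∂f/∂x = -3*z^2
  ∂f/∂y = 0
  ∂f/∂z = 6*z*(-x + z).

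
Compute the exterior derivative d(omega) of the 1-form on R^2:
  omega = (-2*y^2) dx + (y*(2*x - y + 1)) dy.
d(omega) = (6*y) dx ∧ dy

For a 1-form omega = sum_i f_i dx_i, the exterior derivative is
  d(omega) = sum_{i < j} (∂f_j/∂x_i - ∂f_i/∂x_j) dx_i ∧ dx_j.
  coefficient of dx ∧ dy: ∂f_2/∂x - ∂f_1/∂y = ∂(y*(2*x - y + 1))/∂x - ∂(-2*y^2)/∂y = 6*y
Assembling: d(omega) = (6*y) dx ∧ dy.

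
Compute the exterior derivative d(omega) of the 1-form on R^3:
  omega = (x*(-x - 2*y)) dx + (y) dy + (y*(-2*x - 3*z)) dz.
d(omega) = (2*x) dx ∧ dy + (-2*y) dx ∧ dz + (-2*x - 3*z) dy ∧ dz

For a 1-form omega = sum_i f_i dx_i, the exterior derivative is
  d(omega) = sum_{i < j} (∂f_j/∂x_i - ∂f_i/∂x_j) dx_i ∧ dx_j.
  coefficient of dx ∧ dy: ∂f_2/∂x - ∂f_1/∂y = ∂(y)/∂x - ∂(x*(-x - 2*y))/∂y = 2*x
  coefficient of dx ∧ dz: ∂f_3/∂x - ∂f_1/∂z = ∂(y*(-2*x - 3*z))/∂x - ∂(x*(-x - 2*y))/∂z = -2*y
  coefficient of dy ∧ dz: ∂f_3/∂y - ∂f_2/∂z = ∂(y*(-2*x - 3*z))/∂y - ∂(y)/∂z = -2*x - 3*z
Assembling: d(omega) = (2*x) dx ∧ dy + (-2*y) dx ∧ dz + (-2*x - 3*z) dy ∧ dz.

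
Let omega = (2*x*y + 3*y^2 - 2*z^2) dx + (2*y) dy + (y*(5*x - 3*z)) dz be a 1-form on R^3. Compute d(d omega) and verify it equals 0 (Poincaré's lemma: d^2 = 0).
d(d omega) = 0

Step 1: d omega = sum_{i<j} (∂f_j/∂x_i - ∂f_i/∂x_j) dx_i ∧ dx_j:
  coeff of dx ∧ dy: -2*x - 6*y
  coeff of dx ∧ dz: 5*y + 4*z
  coeff of dy ∧ dz: 5*x - 3*z
Step 2: Apply d again to each 2-form coefficient. The only possible 3-form in R^3 is dx ∧ dy ∧ dz, with coefficient
  ∂(coeff of dy∧dz)/∂x - ∂(coeff of dx∧dz)/∂y + ∂(coeff of dx∧dy)/∂z
  = ∂/∂x (5*x - 3*z) - ∂/∂y (5*y + 4*z) + ∂/∂z (-2*x - 6*y).
Each of these terms simplifies to sums of mixed partials that cancel in pairs. The result is 0 (by equality of mixed partials for smooth functions — Schwarz / Clairaut).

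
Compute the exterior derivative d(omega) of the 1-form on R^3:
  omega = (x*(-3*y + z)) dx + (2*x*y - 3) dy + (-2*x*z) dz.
d(omega) = (3*x + 2*y) dx ∧ dy + (-x - 2*z) dx ∧ dz

For a 1-form omega = sum_i f_i dx_i, the exterior derivative is
  d(omega) = sum_{i < j} (∂f_j/∂x_i - ∂f_i/∂x_j) dx_i ∧ dx_j.
  coefficient of dx ∧ dy: ∂f_2/∂x - ∂f_1/∂y = ∂(2*x*y - 3)/∂x - ∂(x*(-3*y + z))/∂y = 3*x + 2*y
  coefficient of dx ∧ dz: ∂f_3/∂x - ∂f_1/∂z = ∂(-2*x*z)/∂x - ∂(x*(-3*y + z))/∂z = -x - 2*z
Assembling: d(omega) = (3*x + 2*y) dx ∧ dy + (-x - 2*z) dx ∧ dz.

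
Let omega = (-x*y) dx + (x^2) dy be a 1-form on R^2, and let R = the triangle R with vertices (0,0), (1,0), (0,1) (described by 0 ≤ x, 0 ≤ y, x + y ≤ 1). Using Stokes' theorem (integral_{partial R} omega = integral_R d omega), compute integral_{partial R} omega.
integral_(partial R) omega = 1/2

Stokes: integral_partial_R omega = integral_R d omega with d omega = (∂Q/∂x - ∂P/∂y) dx ∧ dy.
  ∂Q/∂x = 2*x
  ∂P/∂y = -x
  integrand = ∂Q/∂x - ∂P/∂y = 3*x.
Integrating over R: integral_0^1 integral_0^{1-x} (3*x) dy dx = 1/2.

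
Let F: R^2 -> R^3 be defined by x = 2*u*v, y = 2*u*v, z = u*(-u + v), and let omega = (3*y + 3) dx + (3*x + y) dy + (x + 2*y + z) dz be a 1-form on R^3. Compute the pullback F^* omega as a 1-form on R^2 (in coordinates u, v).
F^* omega = (2*u^3 - 15*u^2*v + 35*u*v^2 + 6*v) du + (u*(-u^2 + 35*u*v + 6)) dv

Using F^*(f dg) = (f ∘ F) d(g ∘ F), substitute each coordinate x_i by F_i(u, v) in f_i, and replace dx_i by d F_i = (∂F_i/∂u) du + (∂F_i/∂v) dv.
  For the x component: f_1(F) = 6*u*v + 3; d F_1 = (2*v) du + (2*u) dv
  For the y component: f_2(F) = 8*u*v; d F_2 = (2*v) du + (2*u) dv
  For the z component: f_3(F) = u*(-u + 7*v); d F_3 = (-2*u + v) du + (u) dv
Combining and collecting du, dv coefficients:
  coeff of du: 2*u^3 - 15*u^2*v + 35*u*v^2 + 6*v
  coeff of dv: u*(-u^2 + 35*u*v + 6)
F^* omega = (2*u^3 - 15*u^2*v + 35*u*v^2 + 6*v) du + (u*(-u^2 + 35*u*v + 6)) dv.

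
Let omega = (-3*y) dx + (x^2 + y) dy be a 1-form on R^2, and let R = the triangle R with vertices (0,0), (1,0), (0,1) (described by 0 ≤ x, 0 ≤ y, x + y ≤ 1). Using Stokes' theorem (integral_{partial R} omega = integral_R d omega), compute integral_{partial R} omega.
integral_(partial R) omega = 11/6

Stokes: integral_partial_R omega = integral_R d omega with d omega = (∂Q/∂x - ∂P/∂y) dx ∧ dy.
  ∂Q/∂x = 2*x
  ∂P/∂y = -3
  integrand = ∂Q/∂x - ∂P/∂y = 2*x + 3.
Integrating over R: integral_0^1 integral_0^{1-x} (2*x + 3) dy dx = 11/6.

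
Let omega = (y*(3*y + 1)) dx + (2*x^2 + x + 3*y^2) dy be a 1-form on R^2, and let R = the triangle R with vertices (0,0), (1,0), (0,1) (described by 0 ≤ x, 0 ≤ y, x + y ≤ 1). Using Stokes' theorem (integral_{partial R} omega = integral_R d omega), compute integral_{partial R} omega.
integral_(partial R) omega = -1/3

Stokes: integral_partial_R omega = integral_R d omega with d omega = (∂Q/∂x - ∂P/∂y) dx ∧ dy.
  ∂Q/∂x = 4*x + 1
  ∂P/∂y = 6*y + 1
  integrand = ∂Q/∂x - ∂P/∂y = 4*x - 6*y.
Integrating over R: integral_0^1 integral_0^{1-x} (4*x - 6*y) dy dx = -1/3.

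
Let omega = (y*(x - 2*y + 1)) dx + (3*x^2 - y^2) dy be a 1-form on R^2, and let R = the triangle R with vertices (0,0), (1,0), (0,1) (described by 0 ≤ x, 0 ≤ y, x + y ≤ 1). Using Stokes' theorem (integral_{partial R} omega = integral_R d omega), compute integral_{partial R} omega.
integral_(partial R) omega = 1

Stokes: integral_partial_R omega = integral_R d omega with d omega = (∂Q/∂x - ∂P/∂y) dx ∧ dy.
  ∂Q/∂x = 6*x
  ∂P/∂y = x - 4*y + 1
  integrand = ∂Q/∂x - ∂P/∂y = 5*x + 4*y - 1.
Integrating over R: integral_0^1 integral_0^{1-x} (5*x + 4*y - 1) dy dx = 1.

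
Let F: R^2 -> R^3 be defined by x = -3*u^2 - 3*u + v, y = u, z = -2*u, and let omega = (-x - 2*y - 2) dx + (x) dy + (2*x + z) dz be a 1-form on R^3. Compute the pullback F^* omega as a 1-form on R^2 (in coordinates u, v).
F^* omega = (-18*u^3 - 6*u^2 + 6*u*v + 22*u + 6) du + (3*u^2 + u - v - 2) dv

Using F^*(f dg) = (f ∘ F) d(g ∘ F), substitute each coordinate x_i by F_i(u, v) in f_i, and replace dx_i by d F_i = (∂F_i/∂u) du + (∂F_i/∂v) dv.
  For the x component: f_1(F) = 3*u^2 + u - v - 2; d F_1 = (-6*u - 3) du + (1) dv
  For the y component: f_2(F) = -3*u^2 - 3*u + v; d F_2 = (1) du + (0) dv
  For the z component: f_3(F) = -6*u^2 - 8*u + 2*v; d F_3 = (-2) du + (0) dv
Combining and collecting du, dv coefficients:
  coeff of du: -18*u^3 - 6*u^2 + 6*u*v + 22*u + 6
  coeff of dv: 3*u^2 + u - v - 2
F^* omega = (-18*u^3 - 6*u^2 + 6*u*v + 22*u + 6) du + (3*u^2 + u - v - 2) dv.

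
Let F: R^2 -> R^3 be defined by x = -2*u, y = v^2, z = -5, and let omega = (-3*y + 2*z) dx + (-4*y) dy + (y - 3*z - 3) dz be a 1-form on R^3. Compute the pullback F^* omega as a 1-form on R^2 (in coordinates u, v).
F^* omega = (6*v^2 + 20) du + (-8*v^3) dv

Using F^*(f dg) = (f ∘ F) d(g ∘ F), substitute each coordinate x_i by F_i(u, v) in f_i, and replace dx_i by d F_i = (∂F_i/∂u) du + (∂F_i/∂v) dv.
  For the x component: f_1(F) = -3*v^2 - 10; d F_1 = (-2) du + (0) dv
  For the y component: f_2(F) = -4*v^2; d F_2 = (0) du + (2*v) dv
  For the z component: f_3(F) = v^2 + 12; d F_3 = (0) du + (0) dv
Combining and collecting du, dv coefficients:
  coeff of du: 6*v^2 + 20
  coeff of dv: -8*v^3
F^* omega = (6*v^2 + 20) du + (-8*v^3) dv.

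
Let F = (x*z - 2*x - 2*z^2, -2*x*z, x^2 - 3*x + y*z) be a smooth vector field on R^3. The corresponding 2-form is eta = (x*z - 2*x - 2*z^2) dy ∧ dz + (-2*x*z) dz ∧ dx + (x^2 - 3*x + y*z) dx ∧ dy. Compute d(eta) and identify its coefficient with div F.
d(eta) = (y + z - 2) dx ∧ dy ∧ dz; div F = y + z - 2

For a 2-form in R^3 of the form above, applying d gives a 3-form with coefficient ∂P/∂x + ∂Q/∂y + ∂R/∂z:
  ∂P/∂x = z - 2
  ∂Q/∂y = 0
  ∂R/∂z = y
Sum = y + z - 2, which is exactly div F.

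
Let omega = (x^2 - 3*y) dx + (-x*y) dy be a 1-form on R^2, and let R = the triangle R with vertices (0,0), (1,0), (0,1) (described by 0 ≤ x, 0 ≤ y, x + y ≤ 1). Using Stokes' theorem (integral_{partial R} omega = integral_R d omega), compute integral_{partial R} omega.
integral_(partial R) omega = 4/3

Stokes: integral_partial_R omega = integral_R d omega with d omega = (∂Q/∂x - ∂P/∂y) dx ∧ dy.
  ∂Q/∂x = -y
  ∂P/∂y = -3
  integrand = ∂Q/∂x - ∂P/∂y = 3 - y.
Integrating over R: integral_0^1 integral_0^{1-x} (3 - y) dy dx = 4/3.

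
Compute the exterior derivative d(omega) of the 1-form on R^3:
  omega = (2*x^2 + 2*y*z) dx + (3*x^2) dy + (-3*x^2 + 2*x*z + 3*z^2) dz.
d(omega) = (6*x - 2*z) dx ∧ dy + (-6*x - 2*y + 2*z) dx ∧ dz

For a 1-form omega = sum_i f_i dx_i, the exterior derivative is
  d(omega) = sum_{i < j} (∂f_j/∂x_i - ∂f_i/∂x_j) dx_i ∧ dx_j.
  coefficient of dx ∧ dy: ∂f_2/∂x - ∂f_1/∂y = ∂(3*x^2)/∂x - ∂(2*x^2 + 2*y*z)/∂y = 6*x - 2*z
  coefficient of dx ∧ dz: ∂f_3/∂x - ∂f_1/∂z = ∂(-3*x^2 + 2*x*z + 3*z^2)/∂x - ∂(2*x^2 + 2*y*z)/∂z = -6*x - 2*y + 2*z
Assembling: d(omega) = (6*x - 2*z) dx ∧ dy + (-6*x - 2*y + 2*z) dx ∧ dz.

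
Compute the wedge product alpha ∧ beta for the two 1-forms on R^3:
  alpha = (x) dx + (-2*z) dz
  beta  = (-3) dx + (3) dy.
alpha ∧ beta = (3*x) dx ∧ dy + (-6*z) dx ∧ dz + (6*z) dy ∧ dz

Distribute the wedge, using dx_i ∧ dx_j = -dx_j ∧ dx_i and dx_i ∧ dx_i = 0. For each pair (i, j) with i < j, the coefficient of dx_i ∧ dx_j in alpha ∧ beta is (alpha_i * beta_j - alpha_j * beta_i). Collecting: alpha ∧ beta = (3*x) dx ∧ dy + (-6*z) dx ∧ dz + (6*z) dy ∧ dz.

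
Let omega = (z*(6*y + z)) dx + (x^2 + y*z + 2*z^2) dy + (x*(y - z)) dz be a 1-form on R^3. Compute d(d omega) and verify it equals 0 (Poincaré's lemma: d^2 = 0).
d(d omega) = 0

Step 1: d omega = sum_{i<j} (∂f_j/∂x_i - ∂f_i/∂x_j) dx_i ∧ dx_j:
  coeff of dx ∧ dy: 2*x - 6*z
  coeff of dx ∧ dz: -5*y - 3*z
  coeff of dy ∧ dz: x - y - 4*z
Step 2: Apply d again to each 2-form coefficient. The only possible 3-form in R^3 is dx ∧ dy ∧ dz, with coefficient
  ∂(coeff of dy∧dz)/∂x - ∂(coeff of dx∧dz)/∂y + ∂(coeff of dx∧dy)/∂z
  = ∂/∂x (x - y - 4*z) - ∂/∂y (-5*y - 3*z) + ∂/∂z (2*x - 6*z).
Each of these terms simplifies to sums of mixed partials that cancel in pairs. The result is 0 (by equality of mixed partials for smooth functions — Schwarz / Clairaut).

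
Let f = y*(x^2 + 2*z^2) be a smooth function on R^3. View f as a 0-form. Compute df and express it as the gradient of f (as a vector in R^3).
df = (2*x*y) dx + (x^2 + 2*z^2) dy + (4*y*z) dz; grad f = (2*x*y, x^2 + 2*z^2, 4*y*z)

For a 0-form f, d f = (∂f/∂x) dx + (∂f/∂y) dy + (∂f/∂z) dz. The components of the vector representation are exactly the entries of grad f in Cartesian coordinates:
  ∂f/∂x = 2*x*y
  ∂f/∂y = x^2 + 2*z^2
  ∂f/∂z = 4*y*z.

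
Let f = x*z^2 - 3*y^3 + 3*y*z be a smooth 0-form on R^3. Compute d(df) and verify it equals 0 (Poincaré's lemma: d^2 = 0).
d(df) = 0

Step 1: df = sum_i (∂f/∂x_i) dx_i = (z^2) dx + (-9*y^2 + 3*z) dy + (2*x*z + 3*y) dz.
Step 2: Apply d again. Using the 1-form formula, the coefficient of dx ∧ dy in d(df) is ∂^2 f/∂x ∂y - ∂^2 f/∂y ∂x = (0) - (0) = 0 (equality of mixed partials for smooth f).
Similarly for dx ∧ dz and dy ∧ dz — all coefficients vanish. So d(df) = 0.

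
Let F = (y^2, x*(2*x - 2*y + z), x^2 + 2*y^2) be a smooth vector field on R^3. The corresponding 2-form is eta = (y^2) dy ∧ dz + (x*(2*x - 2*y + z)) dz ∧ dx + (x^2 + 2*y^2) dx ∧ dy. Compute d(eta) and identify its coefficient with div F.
d(eta) = (-2*x) dx ∧ dy ∧ dz; div F = -2*x

For a 2-form in R^3 of the form above, applying d gives a 3-form with coefficient ∂P/∂x + ∂Q/∂y + ∂R/∂z:
  ∂P/∂x = 0
  ∂Q/∂y = -2*x
  ∂R/∂z = 0
Sum = -2*x, which is exactly div F.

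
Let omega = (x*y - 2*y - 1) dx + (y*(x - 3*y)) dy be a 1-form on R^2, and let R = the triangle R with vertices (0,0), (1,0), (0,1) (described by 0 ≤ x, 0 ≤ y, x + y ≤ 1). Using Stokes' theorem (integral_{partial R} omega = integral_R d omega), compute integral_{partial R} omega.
integral_(partial R) omega = 1

Stokes: integral_partial_R omega = integral_R d omega with d omega = (∂Q/∂x - ∂P/∂y) dx ∧ dy.
  ∂Q/∂x = y
  ∂P/∂y = x - 2
  integrand = ∂Q/∂x - ∂P/∂y = -x + y + 2.
Integrating over R: integral_0^1 integral_0^{1-x} (-x + y + 2) dy dx = 1.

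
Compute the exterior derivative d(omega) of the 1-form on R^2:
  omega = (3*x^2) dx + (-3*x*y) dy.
d(omega) = (-3*y) dx ∧ dy

For a 1-form omega = sum_i f_i dx_i, the exterior derivative is
  d(omega) = sum_{i < j} (∂f_j/∂x_i - ∂f_i/∂x_j) dx_i ∧ dx_j.
  coefficient of dx ∧ dy: ∂f_2/∂x - ∂f_1/∂y = ∂(-3*x*y)/∂x - ∂(3*x^2)/∂y = -3*y
Assembling: d(omega) = (-3*y) dx ∧ dy.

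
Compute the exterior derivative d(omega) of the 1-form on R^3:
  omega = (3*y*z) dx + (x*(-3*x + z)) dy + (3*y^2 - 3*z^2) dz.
d(omega) = (-6*x - 2*z) dx ∧ dy + (-3*y) dx ∧ dz + (-x + 6*y) dy ∧ dz

For a 1-form omega = sum_i f_i dx_i, the exterior derivative is
  d(omega) = sum_{i < j} (∂f_j/∂x_i - ∂f_i/∂x_j) dx_i ∧ dx_j.
  coefficient of dx ∧ dy: ∂f_2/∂x - ∂f_1/∂y = ∂(x*(-3*x + z))/∂x - ∂(3*y*z)/∂y = -6*x - 2*z
  coefficient of dx ∧ dz: ∂f_3/∂x - ∂f_1/∂z = ∂(3*y^2 - 3*z^2)/∂x - ∂(3*y*z)/∂z = -3*y
  coefficient of dy ∧ dz: ∂f_3/∂y - ∂f_2/∂z = ∂(3*y^2 - 3*z^2)/∂y - ∂(x*(-3*x + z))/∂z = -x + 6*y
Assembling: d(omega) = (-6*x - 2*z) dx ∧ dy + (-3*y) dx ∧ dz + (-x + 6*y) dy ∧ dz.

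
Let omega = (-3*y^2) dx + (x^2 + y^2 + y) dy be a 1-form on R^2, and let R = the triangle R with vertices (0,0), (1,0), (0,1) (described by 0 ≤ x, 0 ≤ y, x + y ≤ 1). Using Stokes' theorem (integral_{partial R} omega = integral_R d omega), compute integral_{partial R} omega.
integral_(partial R) omega = 4/3

Stokes: integral_partial_R omega = integral_R d omega with d omega = (∂Q/∂x - ∂P/∂y) dx ∧ dy.
  ∂Q/∂x = 2*x
  ∂P/∂y = -6*y
  integrand = ∂Q/∂x - ∂P/∂y = 2*x + 6*y.
Integrating over R: integral_0^1 integral_0^{1-x} (2*x + 6*y) dy dx = 4/3.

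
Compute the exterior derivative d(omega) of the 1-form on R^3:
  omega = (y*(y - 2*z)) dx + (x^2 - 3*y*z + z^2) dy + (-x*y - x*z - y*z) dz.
d(omega) = (2*x - 2*y + 2*z) dx ∧ dy + (y - z) dx ∧ dz + (-x + 3*y - 3*z) dy ∧ dz

For a 1-form omega = sum_i f_i dx_i, the exterior derivative is
  d(omega) = sum_{i < j} (∂f_j/∂x_i - ∂f_i/∂x_j) dx_i ∧ dx_j.
  coefficient of dx ∧ dy: ∂f_2/∂x - ∂f_1/∂y = ∂(x^2 - 3*y*z + z^2)/∂x - ∂(y*(y - 2*z))/∂y = 2*x - 2*y + 2*z
  coefficient of dx ∧ dz: ∂f_3/∂x - ∂f_1/∂z = ∂(-x*y - x*z - y*z)/∂x - ∂(y*(y - 2*z))/∂z = y - z
  coefficient of dy ∧ dz: ∂f_3/∂y - ∂f_2/∂z = ∂(-x*y - x*z - y*z)/∂y - ∂(x^2 - 3*y*z + z^2)/∂z = -x + 3*y - 3*z
Assembling: d(omega) = (2*x - 2*y + 2*z) dx ∧ dy + (y - z) dx ∧ dz + (-x + 3*y - 3*z) dy ∧ dz.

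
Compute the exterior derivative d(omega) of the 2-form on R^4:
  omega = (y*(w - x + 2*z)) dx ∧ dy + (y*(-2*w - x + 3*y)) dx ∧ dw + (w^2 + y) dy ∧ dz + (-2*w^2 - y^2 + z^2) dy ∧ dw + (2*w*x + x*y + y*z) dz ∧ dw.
d(omega) = (2*y) dx ∧ dy ∧ dz + (2*w + x - 5*y) dx ∧ dy ∧ dw + (2*w + x - z) dy ∧ dz ∧ dw + (2*w + y) dx ∧ dz ∧ dw

For a 2-form omega = sum_{i<j} g_{ij} dx_i ∧ dx_j, the exterior derivative is
  d(omega) = sum_{i<j} d(g_{ij}) ∧ dx_i ∧ dx_j = sum_{i<j, k} (∂g_{ij}/∂x_k) dx_k ∧ dx_i ∧ dx_j.
Expand each term, using dx_k ∧ dx_i ∧ dx_j = sgn(permutation) dx_{(a)} ∧ dx_{(b)} ∧ dx_{(c)} with (a < b < c) sorted:
  d(y*(w - x + 2*z)) includes (∂/∂z)(y*(w - x + 2*z)) dz = (2*y) dz, which multiplied by dx ∧ dy gives (2*y) dx ∧ dy ∧ dz
  d(y*(w - x + 2*z)) includes (∂/∂w)(y*(w - x + 2*z)) dw = (y) dw, which multiplied by dx ∧ dy gives (y) dx ∧ dy ∧ dw
  d(y*(-2*w - x + 3*y)) includes (∂/∂y)(y*(-2*w - x + 3*y)) dy = (-2*w - x + 6*y) dy, which multiplied by dx ∧ dw gives (2*w + x - 6*y) dx ∧ dy ∧ dw
  d(w^2 + y) includes (∂/∂w)(w^2 + y) dw = (2*w) dw, which multiplied by dy ∧ dz gives (2*w) dy ∧ dz ∧ dw
  d(-2*w^2 - y^2 + z^2) includes (∂/∂z)(-2*w^2 - y^2 + z^2) dz = (2*z) dz, which multiplied by dy ∧ dw gives (-2*z) dy ∧ dz ∧ dw
  d(2*w*x + x*y + y*z) includes (∂/∂x)(2*w*x + x*y + y*z) dx = (2*w + y) dx, which multiplied by dz ∧ dw gives (2*w + y) dx ∧ dz ∧ dw
  d(2*w*x + x*y + y*z) includes (∂/∂y)(2*w*x + x*y + y*z) dy = (x + z) dy, which multiplied by dz ∧ dw gives (x + z) dy ∧ dz ∧ dw
Collecting like 3-forms: d(omega) = (2*y) dx ∧ dy ∧ dz + (2*w + x - 5*y) dx ∧ dy ∧ dw + (2*w + x - z) dy ∧ dz ∧ dw + (2*w + y) dx ∧ dz ∧ dw.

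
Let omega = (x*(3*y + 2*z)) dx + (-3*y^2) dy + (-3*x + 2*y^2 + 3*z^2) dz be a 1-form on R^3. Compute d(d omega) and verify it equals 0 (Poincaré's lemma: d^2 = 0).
d(d omega) = 0

Step 1: d omega = sum_{i<j} (∂f_j/∂x_i - ∂f_i/∂x_j) dx_i ∧ dx_j:
  coeff of dx ∧ dy: -3*x
  coeff of dx ∧ dz: -2*x - 3
  coeff of dy ∧ dz: 4*y
Step 2: Apply d again to each 2-form coefficient. The only possible 3-form in R^3 is dx ∧ dy ∧ dz, with coefficient
  ∂(coeff of dy∧dz)/∂x - ∂(coeff of dx∧dz)/∂y + ∂(coeff of dx∧dy)/∂z
  = ∂/∂x (4*y) - ∂/∂y (-2*x - 3) + ∂/∂z (-3*x).
Each of these terms simplifies to sums of mixed partials that cancel in pairs. The result is 0 (by equality of mixed partials for smooth functions — Schwarz / Clairaut).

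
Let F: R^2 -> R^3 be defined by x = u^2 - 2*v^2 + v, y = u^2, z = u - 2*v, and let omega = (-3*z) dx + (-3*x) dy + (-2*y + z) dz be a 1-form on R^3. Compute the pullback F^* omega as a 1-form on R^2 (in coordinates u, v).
F^* omega = (-6*u^3 - 8*u^2 + 12*u*v^2 + 6*u*v + u - 2*v) du + (4*u^2 + 12*u*v - 5*u - 24*v^2 + 10*v) dv

Using F^*(f dg) = (f ∘ F) d(g ∘ F), substitute each coordinate x_i by F_i(u, v) in f_i, and replace dx_i by d F_i = (∂F_i/∂u) du + (∂F_i/∂v) dv.
  For the x component: f_1(F) = -3*u + 6*v; d F_1 = (2*u) du + (1 - 4*v) dv
  For the y component: f_2(F) = -3*u^2 + 6*v^2 - 3*v; d F_2 = (2*u) du + (0) dv
  For the z component: f_3(F) = -2*u^2 + u - 2*v; d F_3 = (1) du + (-2) dv
Combining and collecting du, dv coefficients:
  coeff of du: -6*u^3 - 8*u^2 + 12*u*v^2 + 6*u*v + u - 2*v
  coeff of dv: 4*u^2 + 12*u*v - 5*u - 24*v^2 + 10*v
F^* omega = (-6*u^3 - 8*u^2 + 12*u*v^2 + 6*u*v + u - 2*v) du + (4*u^2 + 12*u*v - 5*u - 24*v^2 + 10*v) dv.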